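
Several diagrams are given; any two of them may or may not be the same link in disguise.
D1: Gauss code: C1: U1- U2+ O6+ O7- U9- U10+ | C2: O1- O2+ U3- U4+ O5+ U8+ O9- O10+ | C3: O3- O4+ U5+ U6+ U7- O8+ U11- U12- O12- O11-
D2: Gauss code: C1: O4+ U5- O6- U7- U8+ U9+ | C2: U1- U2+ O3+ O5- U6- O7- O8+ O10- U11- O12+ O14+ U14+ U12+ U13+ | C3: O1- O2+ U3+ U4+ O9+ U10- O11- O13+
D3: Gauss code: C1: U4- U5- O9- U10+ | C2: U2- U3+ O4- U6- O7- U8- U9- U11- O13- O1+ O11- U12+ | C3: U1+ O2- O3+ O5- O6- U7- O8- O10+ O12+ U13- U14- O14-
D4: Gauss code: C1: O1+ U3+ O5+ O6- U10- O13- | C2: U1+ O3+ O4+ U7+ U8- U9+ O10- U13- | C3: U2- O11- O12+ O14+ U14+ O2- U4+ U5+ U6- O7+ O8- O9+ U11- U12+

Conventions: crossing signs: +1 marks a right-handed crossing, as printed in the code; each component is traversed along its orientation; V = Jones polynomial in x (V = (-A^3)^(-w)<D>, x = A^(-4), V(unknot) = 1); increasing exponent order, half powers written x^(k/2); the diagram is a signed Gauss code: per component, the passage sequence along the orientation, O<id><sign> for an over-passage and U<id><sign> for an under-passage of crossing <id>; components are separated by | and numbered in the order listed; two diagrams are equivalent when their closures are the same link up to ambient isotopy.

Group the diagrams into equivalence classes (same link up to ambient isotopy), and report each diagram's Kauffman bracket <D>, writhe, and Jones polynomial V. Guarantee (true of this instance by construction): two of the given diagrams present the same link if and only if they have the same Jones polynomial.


classes: {D1, D4} | {D2} | {D3}
V(D1) = 1 + x + x^2 + x^3  [12 crossings, <D> = A^-12 + A^-8 + A^-4 + 1, w = 0]
D2 (bracket A^-2 + 2A^6 + A^14; 14 crossings at w = +2): V = x^-2 + 2 + x^2
D3 (bracket A^-14 + 2A^-6 + A^2; 14 crossings at w = -6): V = x^-5 + 2x^-3 + x^-1
V(D4) = 1 + x + x^2 + x^3  (w +2, c 14, <D> = A^-6 + A^-2 + A^2 + A^6)
note: 3 values of V(x) split the 4 diagrams


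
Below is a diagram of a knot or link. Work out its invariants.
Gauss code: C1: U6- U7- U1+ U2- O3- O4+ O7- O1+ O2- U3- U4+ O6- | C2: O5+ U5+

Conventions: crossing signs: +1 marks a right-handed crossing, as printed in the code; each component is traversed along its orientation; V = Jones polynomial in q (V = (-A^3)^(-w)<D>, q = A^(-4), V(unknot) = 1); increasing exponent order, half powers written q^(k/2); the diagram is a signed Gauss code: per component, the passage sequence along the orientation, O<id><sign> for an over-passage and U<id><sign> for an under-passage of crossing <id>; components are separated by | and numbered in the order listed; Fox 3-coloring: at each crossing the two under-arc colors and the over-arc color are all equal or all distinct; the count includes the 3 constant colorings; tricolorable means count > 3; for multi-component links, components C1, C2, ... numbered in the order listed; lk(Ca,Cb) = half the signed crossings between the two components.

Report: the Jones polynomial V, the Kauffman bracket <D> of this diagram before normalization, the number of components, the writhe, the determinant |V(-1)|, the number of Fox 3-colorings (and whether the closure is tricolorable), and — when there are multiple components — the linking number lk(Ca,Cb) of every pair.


V(q) = -q^(-1/2) - q^(1/2)
bracket: A^-5 + A^-1, w = -1
2 components, writhe -1, over 7 crossings
lk(C1,C2) = 0
det 0, colorings 9 of 3^7 — tricolorable
observation: all 2 components of this link are unlinked algebraically


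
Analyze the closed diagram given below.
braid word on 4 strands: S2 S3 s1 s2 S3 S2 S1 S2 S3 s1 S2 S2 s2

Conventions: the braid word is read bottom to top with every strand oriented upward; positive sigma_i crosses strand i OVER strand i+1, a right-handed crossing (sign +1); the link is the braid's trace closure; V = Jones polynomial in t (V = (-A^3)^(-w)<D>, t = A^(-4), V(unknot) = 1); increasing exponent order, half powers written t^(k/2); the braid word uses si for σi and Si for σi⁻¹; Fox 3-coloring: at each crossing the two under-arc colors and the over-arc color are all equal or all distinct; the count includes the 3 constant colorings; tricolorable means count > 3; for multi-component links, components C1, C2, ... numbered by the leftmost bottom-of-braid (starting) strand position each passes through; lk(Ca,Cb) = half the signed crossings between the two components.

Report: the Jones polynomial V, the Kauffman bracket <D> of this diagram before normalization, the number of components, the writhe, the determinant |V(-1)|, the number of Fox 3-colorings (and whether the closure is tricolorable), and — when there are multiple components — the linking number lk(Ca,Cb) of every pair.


V = -t^-7 + t^-6 - t^-5 + t^-4 + t^-2
<D> = -A^-7 - A + A^5 - A^9 + A^13 (w = -5)
1 component over 13 crossings, w = -5
3 Fox colorings among 3^13, |V(-1)| = 5: not tricolorable
why: inverse pairs cancel, leaving σ2⁻¹ σ3⁻¹ σ1 σ2 σ3⁻¹ σ2⁻¹ σ1⁻¹ σ2⁻¹ σ3⁻¹ σ1 σ2⁻¹


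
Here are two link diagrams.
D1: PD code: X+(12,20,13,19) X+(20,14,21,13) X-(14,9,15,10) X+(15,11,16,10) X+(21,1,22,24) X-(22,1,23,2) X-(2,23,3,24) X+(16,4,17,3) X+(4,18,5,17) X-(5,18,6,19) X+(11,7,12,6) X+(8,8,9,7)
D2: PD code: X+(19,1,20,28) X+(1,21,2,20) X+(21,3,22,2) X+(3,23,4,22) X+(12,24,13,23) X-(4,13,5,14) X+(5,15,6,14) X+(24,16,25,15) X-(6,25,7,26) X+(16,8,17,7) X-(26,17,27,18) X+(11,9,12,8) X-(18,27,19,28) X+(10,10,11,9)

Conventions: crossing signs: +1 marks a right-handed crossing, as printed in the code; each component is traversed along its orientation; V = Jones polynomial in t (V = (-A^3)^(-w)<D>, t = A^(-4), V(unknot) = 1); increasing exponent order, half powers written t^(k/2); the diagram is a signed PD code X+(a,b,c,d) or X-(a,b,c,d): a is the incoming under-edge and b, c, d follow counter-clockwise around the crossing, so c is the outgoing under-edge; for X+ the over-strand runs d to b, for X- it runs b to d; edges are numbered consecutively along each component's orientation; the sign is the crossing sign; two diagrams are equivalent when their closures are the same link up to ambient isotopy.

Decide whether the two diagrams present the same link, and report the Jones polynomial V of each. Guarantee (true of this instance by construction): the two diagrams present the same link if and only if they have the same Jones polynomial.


equivalent: no
D1 (bracket -A^-4 + 1 + A^8; 12 crossings at w = +4): V = t + t^3 - t^4
D2 (bracket -A^-6 + A^-2 - A^2 + 2A^6 - A^10 + A^14; 14 crossings at w = +6): V = t - t^2 + 2t^3 - t^4 + t^5 - t^6
key observation: 2 classes among 2 diagrams; unequal V(t) rules out equality


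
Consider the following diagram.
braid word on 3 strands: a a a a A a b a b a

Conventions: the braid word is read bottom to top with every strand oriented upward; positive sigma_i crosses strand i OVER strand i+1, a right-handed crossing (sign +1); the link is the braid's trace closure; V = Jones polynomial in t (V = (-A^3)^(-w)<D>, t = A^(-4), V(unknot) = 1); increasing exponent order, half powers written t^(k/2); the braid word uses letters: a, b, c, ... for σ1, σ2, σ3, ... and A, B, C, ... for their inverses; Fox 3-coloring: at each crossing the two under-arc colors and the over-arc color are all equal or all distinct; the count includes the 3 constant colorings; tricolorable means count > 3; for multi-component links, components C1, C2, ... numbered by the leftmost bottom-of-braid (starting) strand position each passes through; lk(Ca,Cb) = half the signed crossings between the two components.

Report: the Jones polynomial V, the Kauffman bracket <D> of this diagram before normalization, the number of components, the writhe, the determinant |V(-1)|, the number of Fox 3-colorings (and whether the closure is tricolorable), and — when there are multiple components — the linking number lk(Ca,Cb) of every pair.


V = t^3 + t^5 - t^6 + t^7 - t^8 + t^9 - t^10
<D> = -A^-16 + A^-12 - A^-8 + A^-4 - 1 + A^4 + A^12 (w = +8)
1 component over 10 crossings, w = +8
3 Fox colorings among 3^10, |V(-1)| = 7: not tricolorable
why: the word shrinks to σ1 σ1 σ1 σ1 σ2 σ1 σ2 σ1 after cancelling


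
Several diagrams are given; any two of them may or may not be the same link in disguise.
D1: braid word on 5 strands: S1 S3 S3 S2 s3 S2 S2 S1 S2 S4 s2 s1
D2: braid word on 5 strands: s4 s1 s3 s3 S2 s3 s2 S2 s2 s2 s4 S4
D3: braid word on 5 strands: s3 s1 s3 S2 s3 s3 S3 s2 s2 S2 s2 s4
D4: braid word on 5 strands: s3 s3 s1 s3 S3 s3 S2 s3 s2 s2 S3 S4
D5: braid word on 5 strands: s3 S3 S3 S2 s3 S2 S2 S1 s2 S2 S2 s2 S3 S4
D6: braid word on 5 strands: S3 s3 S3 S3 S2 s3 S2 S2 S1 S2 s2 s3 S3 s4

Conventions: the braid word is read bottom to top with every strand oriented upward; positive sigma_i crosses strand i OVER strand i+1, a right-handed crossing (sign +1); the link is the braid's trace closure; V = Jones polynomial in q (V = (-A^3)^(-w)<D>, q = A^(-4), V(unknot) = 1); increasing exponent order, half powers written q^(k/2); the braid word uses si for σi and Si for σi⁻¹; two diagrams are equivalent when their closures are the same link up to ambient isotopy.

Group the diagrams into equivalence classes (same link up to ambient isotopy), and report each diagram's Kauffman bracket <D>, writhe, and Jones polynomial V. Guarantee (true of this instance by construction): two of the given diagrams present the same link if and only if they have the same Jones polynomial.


equivalence classes: {D1, D5, D6} | {D2, D3, D4}
D1 (bracket A^-14 - A^-10 + 2A^-6 - A^-2 + A^2 - A^6; 12 crossings at w = -6): V = -q^-6 + q^-5 - q^-4 + 2q^-3 - q^-2 + q^-1
V(D2) = q - q^2 + 2q^3 - q^4 + q^5 - q^6  [12 crossings, <D> = -A^-6 + A^-2 - A^2 + 2A^6 - A^10 + A^14, w = +6]
V(D3) = q - q^2 + 2q^3 - q^4 + q^5 - q^6  (w +6, c 12, <D> = -A^-6 + A^-2 - A^2 + 2A^6 - A^10 + A^14)
V(D4) = q - q^2 + 2q^3 - q^4 + q^5 - q^6  [12 crossings, <D> = -A^-12 + A^-8 - A^-4 + 2 - A^4 + A^8, w = +4]
V(D5) = -q^-6 + q^-5 - q^-4 + 2q^-3 - q^-2 + q^-1  (w -6, c 14, <D> = A^-14 - A^-10 + 2A^-6 - A^-2 + A^2 - A^6)
V(D6) = -q^-6 + q^-5 - q^-4 + 2q^-3 - q^-2 + q^-1  (w -4, c 14, <D> = A^-8 - A^-4 + 2 - A^4 + A^8 - A^12)
observation: 2 values of V(q) split the 6 diagrams


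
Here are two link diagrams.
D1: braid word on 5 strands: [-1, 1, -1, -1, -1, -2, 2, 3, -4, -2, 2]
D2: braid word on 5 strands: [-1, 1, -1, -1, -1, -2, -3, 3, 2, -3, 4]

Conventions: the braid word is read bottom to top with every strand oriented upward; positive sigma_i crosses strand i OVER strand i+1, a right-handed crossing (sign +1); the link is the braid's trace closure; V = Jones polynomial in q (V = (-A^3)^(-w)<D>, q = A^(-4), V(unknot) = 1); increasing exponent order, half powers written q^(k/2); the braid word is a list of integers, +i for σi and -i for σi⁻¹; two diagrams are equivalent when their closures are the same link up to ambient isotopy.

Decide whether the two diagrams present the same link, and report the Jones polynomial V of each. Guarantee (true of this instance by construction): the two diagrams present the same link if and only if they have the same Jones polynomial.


equivalent: yes
V(D1) = q^(-9/2) - q^(-5/2) - q^(-3/2) - q^(-1/2)  (w -3, c 11, <D> = A^-7 + A^-3 + A - A^9)
V(D2) = q^(-9/2) - q^(-5/2) - q^(-3/2) - q^(-1/2)  [11 crossings, <D> = A^-7 + A^-3 + A - A^9, w = -3]
key observation: all 2 diagrams share one V(q), hence one class


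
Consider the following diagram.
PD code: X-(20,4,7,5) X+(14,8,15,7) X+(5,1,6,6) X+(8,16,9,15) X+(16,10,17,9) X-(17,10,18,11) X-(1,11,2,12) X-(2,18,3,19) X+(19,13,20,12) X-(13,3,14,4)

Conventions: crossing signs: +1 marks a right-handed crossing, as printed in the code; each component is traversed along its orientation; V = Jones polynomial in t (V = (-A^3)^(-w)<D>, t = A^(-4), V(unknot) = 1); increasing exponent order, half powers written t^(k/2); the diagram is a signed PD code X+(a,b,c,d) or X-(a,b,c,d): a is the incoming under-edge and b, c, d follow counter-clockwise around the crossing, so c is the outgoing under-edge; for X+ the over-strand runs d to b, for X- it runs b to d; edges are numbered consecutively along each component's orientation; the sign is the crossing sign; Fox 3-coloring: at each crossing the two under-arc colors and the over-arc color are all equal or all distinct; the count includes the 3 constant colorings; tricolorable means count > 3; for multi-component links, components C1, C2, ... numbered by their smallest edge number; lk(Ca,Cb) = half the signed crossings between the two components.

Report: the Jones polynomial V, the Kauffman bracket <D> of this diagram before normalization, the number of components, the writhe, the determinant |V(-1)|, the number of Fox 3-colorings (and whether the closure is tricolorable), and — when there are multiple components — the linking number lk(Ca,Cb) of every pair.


V(t) = -t^(-7/2) - t^(-3/2) - t^(1/2) + t^(3/2)
bracket: A^-6 - A^-2 - A^6 - A^14, w = 0
2 components, writhe 0, over 10 crossings
lk(C1,C2) = -2
det 4, colorings 3 of 3^10 — not tricolorable
observation: the 1 component pair carries total linking -2


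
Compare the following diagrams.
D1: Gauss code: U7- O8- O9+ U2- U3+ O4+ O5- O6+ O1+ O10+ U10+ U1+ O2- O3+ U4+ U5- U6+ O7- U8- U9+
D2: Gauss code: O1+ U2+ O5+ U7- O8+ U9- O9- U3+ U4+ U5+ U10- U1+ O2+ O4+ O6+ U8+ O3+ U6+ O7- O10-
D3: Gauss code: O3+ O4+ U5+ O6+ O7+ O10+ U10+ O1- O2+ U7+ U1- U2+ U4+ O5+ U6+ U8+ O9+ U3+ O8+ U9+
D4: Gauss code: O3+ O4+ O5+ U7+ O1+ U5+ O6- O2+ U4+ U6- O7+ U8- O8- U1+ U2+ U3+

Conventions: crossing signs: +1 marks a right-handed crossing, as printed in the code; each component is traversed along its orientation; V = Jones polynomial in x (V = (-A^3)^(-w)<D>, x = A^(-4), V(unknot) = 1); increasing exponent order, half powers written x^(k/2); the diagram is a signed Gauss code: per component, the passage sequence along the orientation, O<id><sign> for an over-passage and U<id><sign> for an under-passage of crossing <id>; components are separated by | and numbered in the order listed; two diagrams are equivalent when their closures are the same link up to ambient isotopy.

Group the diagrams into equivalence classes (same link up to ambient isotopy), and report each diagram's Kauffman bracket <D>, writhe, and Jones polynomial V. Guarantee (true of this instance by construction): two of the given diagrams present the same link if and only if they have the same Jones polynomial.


grouping into links: {D1} | {D2, D4} | {D3}
V(D1) = 1  (w +2, c 10, <D> = A^6)
D2 (bracket -A^-12 + A^-8 - A^-4 + 2 - A^4 + A^8; 10 crossings at w = +4): V = x - x^2 + 2x^3 - x^4 + x^5 - x^6
V(D3) = x^2 + 2x^4 - 2x^5 + x^6 - 2x^7 + x^8  (w +8, c 10, <D> = A^-8 - 2A^-4 + 1 - 2A^4 + 2A^8 + A^16)
D4 (bracket -A^-12 + A^-8 - A^-4 + 2 - A^4 + A^8; 8 crossings at w = +4): V = x - x^2 + 2x^3 - x^4 + x^5 - x^6
key observation: comparing 4 Jones polynomials yields 3 groups


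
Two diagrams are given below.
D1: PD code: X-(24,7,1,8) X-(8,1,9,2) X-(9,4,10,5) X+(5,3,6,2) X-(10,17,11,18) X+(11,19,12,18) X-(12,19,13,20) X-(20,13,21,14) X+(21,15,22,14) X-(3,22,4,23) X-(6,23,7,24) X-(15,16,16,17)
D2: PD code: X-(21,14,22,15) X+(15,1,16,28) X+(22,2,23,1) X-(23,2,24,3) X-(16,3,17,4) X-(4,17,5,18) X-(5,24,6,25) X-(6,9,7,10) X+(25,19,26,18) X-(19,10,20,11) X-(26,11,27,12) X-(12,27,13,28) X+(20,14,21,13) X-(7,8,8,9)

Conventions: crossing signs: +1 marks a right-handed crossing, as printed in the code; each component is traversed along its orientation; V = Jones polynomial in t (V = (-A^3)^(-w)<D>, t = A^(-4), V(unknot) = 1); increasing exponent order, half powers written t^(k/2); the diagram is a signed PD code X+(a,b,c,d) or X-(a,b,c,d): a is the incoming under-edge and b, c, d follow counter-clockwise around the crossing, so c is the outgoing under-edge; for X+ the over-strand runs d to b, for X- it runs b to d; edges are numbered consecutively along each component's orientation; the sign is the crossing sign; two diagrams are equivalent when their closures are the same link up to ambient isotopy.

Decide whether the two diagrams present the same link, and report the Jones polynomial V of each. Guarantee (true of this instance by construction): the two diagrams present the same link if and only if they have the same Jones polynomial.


same link: yes
V(D1) = -t^-6 + t^-5 - t^-4 + 2t^-3 - t^-2 + t^-1  [12 crossings, <D> = A^-14 - A^-10 + 2A^-6 - A^-2 + A^2 - A^6, w = -6]
D2 (bracket A^-14 - A^-10 + 2A^-6 - A^-2 + A^2 - A^6; 14 crossings at w = -6): V = -t^-6 + t^-5 - t^-4 + 2t^-3 - t^-2 + t^-1
note: all 2 diagrams share one V(t), hence one class


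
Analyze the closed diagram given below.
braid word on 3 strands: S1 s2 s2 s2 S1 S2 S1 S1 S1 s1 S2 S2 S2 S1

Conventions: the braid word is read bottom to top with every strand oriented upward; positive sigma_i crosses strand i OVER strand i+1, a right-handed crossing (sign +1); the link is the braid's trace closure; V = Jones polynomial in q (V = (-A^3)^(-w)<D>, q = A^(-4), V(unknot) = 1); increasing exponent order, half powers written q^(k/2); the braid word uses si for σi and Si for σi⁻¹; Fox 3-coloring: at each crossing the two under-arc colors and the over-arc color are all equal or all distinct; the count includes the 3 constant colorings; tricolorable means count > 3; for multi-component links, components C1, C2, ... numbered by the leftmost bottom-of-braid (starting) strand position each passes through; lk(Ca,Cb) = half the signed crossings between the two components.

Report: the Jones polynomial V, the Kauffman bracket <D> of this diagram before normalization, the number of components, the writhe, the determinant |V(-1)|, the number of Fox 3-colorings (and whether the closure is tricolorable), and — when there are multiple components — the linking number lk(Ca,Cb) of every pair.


Jones polynomial: V(q) = -q^-9 + 2q^-8 - 3q^-7 + 3q^-6 - 3q^-5 + 3q^-4 - q^-3 + q^-2
<D> = A^-10 - A^-6 + 3A^-2 - 3A^2 + 3A^6 - 3A^10 + 2A^14 - A^18; writhe -6
components 1, writhe -6 (14 crossings)
3-colorings: 3 of 3^14, det 17 — not tricolorable
note: the word shrinks to σ1⁻¹ σ2 σ2 σ2 σ1⁻¹ σ2⁻¹ σ1⁻¹ σ1⁻¹ σ2⁻¹ σ2⁻¹ σ2⁻¹ σ1⁻¹ after cancelling


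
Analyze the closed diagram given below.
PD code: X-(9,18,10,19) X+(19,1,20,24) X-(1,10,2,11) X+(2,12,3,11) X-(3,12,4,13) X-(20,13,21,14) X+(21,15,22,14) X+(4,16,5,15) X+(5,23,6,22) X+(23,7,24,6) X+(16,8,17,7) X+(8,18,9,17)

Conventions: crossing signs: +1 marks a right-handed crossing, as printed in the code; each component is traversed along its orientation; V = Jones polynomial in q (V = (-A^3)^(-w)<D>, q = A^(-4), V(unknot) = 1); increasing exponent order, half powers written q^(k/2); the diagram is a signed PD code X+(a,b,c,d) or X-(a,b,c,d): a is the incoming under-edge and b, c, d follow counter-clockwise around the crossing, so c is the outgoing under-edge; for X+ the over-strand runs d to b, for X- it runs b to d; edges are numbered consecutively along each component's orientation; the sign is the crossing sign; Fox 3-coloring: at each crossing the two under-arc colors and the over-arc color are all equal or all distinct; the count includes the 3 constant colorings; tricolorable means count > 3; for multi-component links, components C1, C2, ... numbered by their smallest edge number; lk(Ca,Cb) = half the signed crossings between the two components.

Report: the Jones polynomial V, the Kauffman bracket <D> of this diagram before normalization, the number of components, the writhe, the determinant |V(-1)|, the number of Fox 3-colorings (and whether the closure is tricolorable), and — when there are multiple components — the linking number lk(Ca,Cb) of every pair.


V(q) = q + q^3 - q^4
bracket: -A^-4 + 1 + A^8, w = +4
1 component, writhe +4, over 12 crossings
det 3, colorings 9 of 3^12 — tricolorable
observation: |V(-1)| = 3: so tricolorable, since 3 divides 3


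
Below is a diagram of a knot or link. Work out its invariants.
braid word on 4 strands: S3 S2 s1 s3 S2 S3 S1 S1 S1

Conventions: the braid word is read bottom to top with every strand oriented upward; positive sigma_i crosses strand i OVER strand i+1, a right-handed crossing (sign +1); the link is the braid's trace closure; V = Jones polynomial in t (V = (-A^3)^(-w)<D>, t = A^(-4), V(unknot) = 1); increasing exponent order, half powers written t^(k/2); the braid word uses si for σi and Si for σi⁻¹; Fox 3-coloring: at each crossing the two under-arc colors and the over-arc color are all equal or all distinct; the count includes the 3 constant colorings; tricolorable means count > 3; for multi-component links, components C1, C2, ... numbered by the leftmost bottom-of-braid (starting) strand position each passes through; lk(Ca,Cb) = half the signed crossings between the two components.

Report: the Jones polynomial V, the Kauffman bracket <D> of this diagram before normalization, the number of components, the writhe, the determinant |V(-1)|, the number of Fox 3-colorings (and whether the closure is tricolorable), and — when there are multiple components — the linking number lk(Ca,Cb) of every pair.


V = -t^-8 + t^-7 - t^-6 + 2t^-5 - 2t^-4 + 2t^-3 - t^-2 + t^-1
<D> = -A^-11 + A^-7 - 2A^-3 + 2A - 2A^5 + A^9 - A^13 + A^17 (w = -5)
1 component over 9 crossings, w = -5
3 Fox colorings among 3^9, |V(-1)| = 11: not tricolorable
why: the span of V is 7, forcing >= 7 crossings in any diagram


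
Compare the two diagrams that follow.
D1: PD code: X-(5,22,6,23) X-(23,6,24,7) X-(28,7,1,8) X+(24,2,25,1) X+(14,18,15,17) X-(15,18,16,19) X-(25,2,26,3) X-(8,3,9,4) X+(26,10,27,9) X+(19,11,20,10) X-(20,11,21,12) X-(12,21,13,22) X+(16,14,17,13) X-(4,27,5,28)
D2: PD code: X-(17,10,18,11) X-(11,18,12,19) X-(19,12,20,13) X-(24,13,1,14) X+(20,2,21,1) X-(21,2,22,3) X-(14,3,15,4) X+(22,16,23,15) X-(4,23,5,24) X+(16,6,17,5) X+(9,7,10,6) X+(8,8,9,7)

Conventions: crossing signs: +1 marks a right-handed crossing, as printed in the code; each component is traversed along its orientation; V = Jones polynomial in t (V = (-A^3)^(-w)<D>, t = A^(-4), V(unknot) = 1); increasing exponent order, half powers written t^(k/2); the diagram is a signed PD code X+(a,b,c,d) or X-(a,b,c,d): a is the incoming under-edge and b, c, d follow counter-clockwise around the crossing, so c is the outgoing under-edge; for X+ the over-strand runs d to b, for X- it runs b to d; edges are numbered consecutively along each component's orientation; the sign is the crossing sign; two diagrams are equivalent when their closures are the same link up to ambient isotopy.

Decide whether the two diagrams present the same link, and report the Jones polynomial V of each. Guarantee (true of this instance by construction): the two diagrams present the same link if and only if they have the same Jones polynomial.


equivalent: yes
V(D1) = -t^-6 + t^-5 - t^-4 + 2t^-3 - t^-2 + t^-1  (w -4, c 14, <D> = A^-8 - A^-4 + 2 - A^4 + A^8 - A^12)
D2 (bracket A^-2 - A^2 + 2A^6 - A^10 + A^14 - A^18; 12 crossings at w = -2): V = -t^-6 + t^-5 - t^-4 + 2t^-3 - t^-2 + t^-1
why: Reidemeister moves carry D1 (14 crossings) to D2 (12)


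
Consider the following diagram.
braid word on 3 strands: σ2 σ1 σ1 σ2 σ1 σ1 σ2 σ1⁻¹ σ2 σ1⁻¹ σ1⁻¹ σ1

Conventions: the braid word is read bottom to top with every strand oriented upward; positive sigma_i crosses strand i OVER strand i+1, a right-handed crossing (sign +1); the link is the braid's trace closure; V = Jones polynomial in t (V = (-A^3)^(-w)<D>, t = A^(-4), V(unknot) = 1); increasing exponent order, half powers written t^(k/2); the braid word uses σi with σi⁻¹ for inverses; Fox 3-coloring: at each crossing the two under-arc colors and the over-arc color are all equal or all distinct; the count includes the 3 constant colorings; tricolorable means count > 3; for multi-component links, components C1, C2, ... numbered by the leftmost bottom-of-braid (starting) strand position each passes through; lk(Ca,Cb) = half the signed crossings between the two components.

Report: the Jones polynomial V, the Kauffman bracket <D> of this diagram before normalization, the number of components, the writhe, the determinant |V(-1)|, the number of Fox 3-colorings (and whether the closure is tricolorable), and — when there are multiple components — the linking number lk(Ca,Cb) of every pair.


V = t^2 + 2t^4 - 2t^5 + t^6 - 2t^7 + t^8
<D> = A^-14 - 2A^-10 + A^-6 - 2A^-2 + 2A^2 + A^10 (w = +6)
1 component over 12 crossings, w = +6
27 Fox colorings among 3^12, |V(-1)| = 9: tricolorable
why: V spans 6 powers of t: at least 6 crossings in any diagram


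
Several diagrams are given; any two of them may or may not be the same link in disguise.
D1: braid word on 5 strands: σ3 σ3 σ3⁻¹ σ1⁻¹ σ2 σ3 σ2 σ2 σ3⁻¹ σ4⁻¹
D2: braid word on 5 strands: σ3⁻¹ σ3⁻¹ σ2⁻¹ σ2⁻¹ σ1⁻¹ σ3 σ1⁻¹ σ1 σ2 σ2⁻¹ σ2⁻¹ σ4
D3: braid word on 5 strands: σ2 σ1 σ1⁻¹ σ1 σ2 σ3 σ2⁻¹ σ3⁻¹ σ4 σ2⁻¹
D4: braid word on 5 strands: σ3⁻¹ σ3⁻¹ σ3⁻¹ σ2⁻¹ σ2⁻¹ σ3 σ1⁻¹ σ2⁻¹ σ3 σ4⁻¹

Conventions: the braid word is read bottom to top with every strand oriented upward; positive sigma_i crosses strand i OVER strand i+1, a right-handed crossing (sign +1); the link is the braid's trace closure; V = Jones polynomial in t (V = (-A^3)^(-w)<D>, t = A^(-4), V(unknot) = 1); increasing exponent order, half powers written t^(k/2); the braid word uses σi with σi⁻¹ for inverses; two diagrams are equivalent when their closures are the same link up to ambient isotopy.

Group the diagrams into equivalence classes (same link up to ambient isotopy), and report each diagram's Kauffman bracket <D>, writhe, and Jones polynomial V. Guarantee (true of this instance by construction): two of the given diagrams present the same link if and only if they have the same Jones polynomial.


grouping into links: {D1} | {D2, D4} | {D3}
V(D1) = t + t^3 - t^4  (w +2, c 10, <D> = -A^-10 + A^-6 + A^2)
V(D2) = -t^-6 + t^-5 - t^-4 + 2t^-3 - t^-2 + t^-1  (w -4, c 12, <D> = A^-8 - A^-4 + 2 - A^4 + A^8 - A^12)
V(D3) = 1  (w +2, c 10, <D> = A^6)
V(D4) = -t^-6 + t^-5 - t^-4 + 2t^-3 - t^-2 + t^-1  [10 crossings, <D> = A^-14 - A^-10 + 2A^-6 - A^-2 + A^2 - A^6, w = -6]
why: 3 classes among 4 diagrams; unequal V(t) rules out equality


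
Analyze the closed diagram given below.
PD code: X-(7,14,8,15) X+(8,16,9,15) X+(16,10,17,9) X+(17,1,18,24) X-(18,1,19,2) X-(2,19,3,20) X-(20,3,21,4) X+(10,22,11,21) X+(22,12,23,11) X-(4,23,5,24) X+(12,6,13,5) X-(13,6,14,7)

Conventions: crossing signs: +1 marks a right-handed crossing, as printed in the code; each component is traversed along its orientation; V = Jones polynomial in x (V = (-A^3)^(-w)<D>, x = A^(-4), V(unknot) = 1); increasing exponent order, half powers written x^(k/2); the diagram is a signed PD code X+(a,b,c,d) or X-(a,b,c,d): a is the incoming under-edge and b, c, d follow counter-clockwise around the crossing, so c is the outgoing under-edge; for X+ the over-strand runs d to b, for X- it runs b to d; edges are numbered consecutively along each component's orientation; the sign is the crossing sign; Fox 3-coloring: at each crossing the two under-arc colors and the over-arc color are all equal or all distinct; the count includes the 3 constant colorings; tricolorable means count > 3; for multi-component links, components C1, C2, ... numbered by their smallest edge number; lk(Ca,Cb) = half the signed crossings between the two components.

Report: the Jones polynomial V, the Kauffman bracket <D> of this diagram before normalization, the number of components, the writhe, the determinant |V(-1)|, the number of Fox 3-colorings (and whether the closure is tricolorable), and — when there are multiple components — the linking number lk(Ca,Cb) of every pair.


V = -x^-3 + 2x^-2 - 2x^-1 + 3 - 2x + 2x^2 - x^3
<D> = -A^-12 + 2A^-8 - 2A^-4 + 3 - 2A^4 + 2A^8 - A^12 (w = 0)
1 component over 12 crossings, w = 0
3 Fox colorings among 3^12, |V(-1)| = 13: not tricolorable
why: V spans 6 powers of x: at least 6 crossings in any diagram


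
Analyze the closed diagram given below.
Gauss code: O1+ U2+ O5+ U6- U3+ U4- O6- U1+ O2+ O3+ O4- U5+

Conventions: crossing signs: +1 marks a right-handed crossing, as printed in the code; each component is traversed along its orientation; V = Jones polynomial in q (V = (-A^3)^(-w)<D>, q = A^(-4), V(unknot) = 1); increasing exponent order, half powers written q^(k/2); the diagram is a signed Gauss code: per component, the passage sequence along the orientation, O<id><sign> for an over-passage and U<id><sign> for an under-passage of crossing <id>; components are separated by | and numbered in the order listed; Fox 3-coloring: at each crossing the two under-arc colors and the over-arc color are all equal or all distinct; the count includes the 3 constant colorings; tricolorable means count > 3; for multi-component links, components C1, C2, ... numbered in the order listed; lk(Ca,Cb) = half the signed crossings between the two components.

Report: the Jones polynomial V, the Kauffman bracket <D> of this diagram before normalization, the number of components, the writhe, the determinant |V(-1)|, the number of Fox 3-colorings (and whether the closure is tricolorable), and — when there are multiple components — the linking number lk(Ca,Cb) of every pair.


Jones polynomial: V(q) = q + q^3 - q^4
<D> = -A^-10 + A^-6 + A^2; writhe +2
components 1, writhe +2 (6 crossings)
3-colorings: 9 of 3^6, det 3 — tricolorable
note: |V(-1)| = 3: so tricolorable, since 3 divides 3


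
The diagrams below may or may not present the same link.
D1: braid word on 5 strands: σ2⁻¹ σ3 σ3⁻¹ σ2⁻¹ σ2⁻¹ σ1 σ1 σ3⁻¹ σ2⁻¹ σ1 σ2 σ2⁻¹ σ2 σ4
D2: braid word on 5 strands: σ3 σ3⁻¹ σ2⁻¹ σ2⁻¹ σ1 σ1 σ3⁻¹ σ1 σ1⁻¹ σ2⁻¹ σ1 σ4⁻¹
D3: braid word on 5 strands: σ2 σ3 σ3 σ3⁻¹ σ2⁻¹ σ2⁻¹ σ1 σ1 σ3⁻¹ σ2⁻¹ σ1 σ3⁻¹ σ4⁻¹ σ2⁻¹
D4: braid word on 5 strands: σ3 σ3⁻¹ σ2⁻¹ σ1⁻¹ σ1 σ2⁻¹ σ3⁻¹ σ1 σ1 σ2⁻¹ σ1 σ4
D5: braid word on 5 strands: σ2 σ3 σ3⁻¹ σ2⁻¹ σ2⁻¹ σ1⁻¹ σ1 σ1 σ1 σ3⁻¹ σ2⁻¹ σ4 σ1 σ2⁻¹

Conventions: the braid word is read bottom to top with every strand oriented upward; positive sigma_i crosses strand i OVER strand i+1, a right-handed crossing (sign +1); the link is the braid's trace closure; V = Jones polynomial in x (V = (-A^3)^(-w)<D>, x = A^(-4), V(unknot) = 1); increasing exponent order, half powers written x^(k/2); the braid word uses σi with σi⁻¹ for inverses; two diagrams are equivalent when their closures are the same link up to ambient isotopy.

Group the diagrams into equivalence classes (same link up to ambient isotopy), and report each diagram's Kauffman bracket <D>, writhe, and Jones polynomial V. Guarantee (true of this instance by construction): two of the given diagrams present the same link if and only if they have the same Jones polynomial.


classes: {D1, D2, D3, D4, D5}
V(D1) = -x^-3 + 2x^-2 - 2x^-1 + 3 - 2x + 2x^2 - x^3  [14 crossings, <D> = -A^-12 + 2A^-8 - 2A^-4 + 3 - 2A^4 + 2A^8 - A^12, w = 0]
V(D2) = -x^-3 + 2x^-2 - 2x^-1 + 3 - 2x + 2x^2 - x^3  [12 crossings, <D> = -A^-18 + 2A^-14 - 2A^-10 + 3A^-6 - 2A^-2 + 2A^2 - A^6, w = -2]
V(D3) = -x^-3 + 2x^-2 - 2x^-1 + 3 - 2x + 2x^2 - x^3  [14 crossings, <D> = -A^-18 + 2A^-14 - 2A^-10 + 3A^-6 - 2A^-2 + 2A^2 - A^6, w = -2]
D4 (bracket -A^-12 + 2A^-8 - 2A^-4 + 3 - 2A^4 + 2A^8 - A^12; 12 crossings at w = 0): V = -x^-3 + 2x^-2 - 2x^-1 + 3 - 2x + 2x^2 - x^3
D5 (bracket -A^-12 + 2A^-8 - 2A^-4 + 3 - 2A^4 + 2A^8 - A^12; 14 crossings at w = 0): V = -x^-3 + 2x^-2 - 2x^-1 + 3 - 2x + 2x^2 - x^3
note: one V(x) for all 5 diagrams — one class (guaranteed)


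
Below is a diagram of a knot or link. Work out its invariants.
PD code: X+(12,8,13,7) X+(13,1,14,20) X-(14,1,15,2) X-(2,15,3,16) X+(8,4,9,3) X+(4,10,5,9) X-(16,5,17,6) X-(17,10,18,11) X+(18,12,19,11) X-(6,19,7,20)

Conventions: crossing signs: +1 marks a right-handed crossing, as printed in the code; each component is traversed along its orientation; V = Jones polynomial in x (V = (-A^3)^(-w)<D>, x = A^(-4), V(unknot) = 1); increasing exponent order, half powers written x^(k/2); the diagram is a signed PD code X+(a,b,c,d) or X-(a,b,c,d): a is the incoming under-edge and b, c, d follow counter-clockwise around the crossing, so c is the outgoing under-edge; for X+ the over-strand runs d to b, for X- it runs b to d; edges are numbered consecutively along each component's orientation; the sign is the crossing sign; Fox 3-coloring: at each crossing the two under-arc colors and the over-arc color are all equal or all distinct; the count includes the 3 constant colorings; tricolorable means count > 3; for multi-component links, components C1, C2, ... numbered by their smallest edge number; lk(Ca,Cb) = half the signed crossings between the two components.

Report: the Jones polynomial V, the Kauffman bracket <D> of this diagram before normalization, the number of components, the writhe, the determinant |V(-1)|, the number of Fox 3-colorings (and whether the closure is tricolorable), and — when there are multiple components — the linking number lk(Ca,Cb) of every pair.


V = -x^-3 + 2x^-2 - 2x^-1 + 3 - 2x + 2x^2 - x^3
<D> = -A^-12 + 2A^-8 - 2A^-4 + 3 - 2A^4 + 2A^8 - A^12 (w = 0)
1 component over 10 crossings, w = 0
3 Fox colorings among 3^10, |V(-1)| = 13: not tricolorable
why: |V(-1)| = 13: so not tricolorable, since 3 does not divide 13


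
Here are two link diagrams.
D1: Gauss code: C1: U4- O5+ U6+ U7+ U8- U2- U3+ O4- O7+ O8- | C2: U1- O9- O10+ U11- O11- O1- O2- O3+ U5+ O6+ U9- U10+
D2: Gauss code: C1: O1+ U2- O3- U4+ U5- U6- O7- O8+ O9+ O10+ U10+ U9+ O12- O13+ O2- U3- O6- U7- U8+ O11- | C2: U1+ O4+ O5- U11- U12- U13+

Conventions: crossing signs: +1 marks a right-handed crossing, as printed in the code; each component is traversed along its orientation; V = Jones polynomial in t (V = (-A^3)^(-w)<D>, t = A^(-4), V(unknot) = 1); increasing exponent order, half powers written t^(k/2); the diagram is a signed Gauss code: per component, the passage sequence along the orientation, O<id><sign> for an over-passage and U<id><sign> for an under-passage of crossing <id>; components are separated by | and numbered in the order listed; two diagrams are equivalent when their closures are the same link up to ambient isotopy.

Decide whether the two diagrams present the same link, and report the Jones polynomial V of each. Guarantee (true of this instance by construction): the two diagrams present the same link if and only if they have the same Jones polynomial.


equivalent: no
D1 (bracket A^-13 + A^-5; 11 crossings at w = -1): V = -t^(1/2) - t^(5/2)
V(D2) = t^(-9/2) - t^(-5/2) - t^(-3/2) - t^(-1/2)  (w -1, c 13, <D> = A^-1 + A^3 + A^7 - A^15)
key observation: 2 values of V(t) split the 2 diagrams


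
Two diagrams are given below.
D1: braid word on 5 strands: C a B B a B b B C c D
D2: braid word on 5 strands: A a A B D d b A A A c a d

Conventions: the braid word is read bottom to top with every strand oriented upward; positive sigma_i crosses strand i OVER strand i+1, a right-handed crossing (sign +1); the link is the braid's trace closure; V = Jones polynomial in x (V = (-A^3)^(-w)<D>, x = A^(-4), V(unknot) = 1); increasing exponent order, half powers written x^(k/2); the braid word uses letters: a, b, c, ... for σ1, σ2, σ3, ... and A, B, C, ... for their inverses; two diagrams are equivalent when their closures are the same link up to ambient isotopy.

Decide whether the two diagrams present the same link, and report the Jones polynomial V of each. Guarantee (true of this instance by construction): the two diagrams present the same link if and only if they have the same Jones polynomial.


equivalent: no
V(D1) = x^(-7/2) - 2x^(-5/2) + x^(-3/2) - 2x^(-1/2) + x^(1/2) - x^(3/2)  (w -3, c 11, <D> = A^-15 - A^-11 + 2A^-7 - A^-3 + 2A - A^5)
V(D2) = x^(-9/2) - x^(-5/2) - x^(-3/2) - x^(-1/2)  (w -1, c 13, <D> = A^-1 + A^3 + A^7 - A^15)
why: V(x) takes 2 values over 2 diagrams, fixing the grouping


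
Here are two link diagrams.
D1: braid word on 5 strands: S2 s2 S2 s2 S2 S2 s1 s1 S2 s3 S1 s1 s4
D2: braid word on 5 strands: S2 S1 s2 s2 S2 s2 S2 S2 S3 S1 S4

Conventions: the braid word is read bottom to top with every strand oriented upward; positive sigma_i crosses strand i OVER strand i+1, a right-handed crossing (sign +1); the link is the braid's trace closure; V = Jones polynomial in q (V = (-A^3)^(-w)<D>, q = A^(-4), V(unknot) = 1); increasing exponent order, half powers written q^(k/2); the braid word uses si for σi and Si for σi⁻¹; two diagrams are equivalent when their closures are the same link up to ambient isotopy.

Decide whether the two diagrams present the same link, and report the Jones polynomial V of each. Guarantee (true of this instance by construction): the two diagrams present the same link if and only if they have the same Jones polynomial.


equivalent: no
V(D1) = q^(-7/2) - q^(-5/2) + q^(-3/2) - 2q^(-1/2) - q^(3/2)  (w +1, c 13, <D> = A^-3 + 2A^5 - A^9 + A^13 - A^17)
D2 (bracket A^-13 + A^-5; 11 crossings at w = -5): V = -q^(-5/2) - q^(-1/2)
why: 2 classes among 2 diagrams; unequal V(q) rules out equality


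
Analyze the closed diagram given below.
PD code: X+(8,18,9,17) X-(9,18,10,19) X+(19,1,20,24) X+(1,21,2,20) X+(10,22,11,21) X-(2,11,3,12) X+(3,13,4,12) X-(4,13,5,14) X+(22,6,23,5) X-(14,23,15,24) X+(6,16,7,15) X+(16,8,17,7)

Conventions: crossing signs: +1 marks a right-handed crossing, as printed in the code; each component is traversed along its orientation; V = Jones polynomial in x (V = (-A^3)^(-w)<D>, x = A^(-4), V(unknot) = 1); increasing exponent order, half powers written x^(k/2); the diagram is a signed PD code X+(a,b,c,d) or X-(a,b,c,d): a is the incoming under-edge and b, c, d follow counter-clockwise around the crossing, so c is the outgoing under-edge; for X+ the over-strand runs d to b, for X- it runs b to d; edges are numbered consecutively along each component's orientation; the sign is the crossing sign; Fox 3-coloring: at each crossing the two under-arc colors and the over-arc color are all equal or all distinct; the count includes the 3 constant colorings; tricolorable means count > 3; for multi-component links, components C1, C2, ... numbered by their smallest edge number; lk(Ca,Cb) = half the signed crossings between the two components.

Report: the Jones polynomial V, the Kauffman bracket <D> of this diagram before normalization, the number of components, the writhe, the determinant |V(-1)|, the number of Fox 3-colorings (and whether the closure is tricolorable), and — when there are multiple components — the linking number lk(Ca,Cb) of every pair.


V = 2x - 2x^2 + 3x^3 - 3x^4 + 2x^5 - 2x^6 + x^7
<D> = A^-16 - 2A^-12 + 2A^-8 - 3A^-4 + 3 - 2A^4 + 2A^8 (w = +4)
1 component over 12 crossings, w = +4
9 Fox colorings among 3^12, |V(-1)| = 15: tricolorable
why: det 15 = |V(-1)|; divisible by 3, so tricolorable


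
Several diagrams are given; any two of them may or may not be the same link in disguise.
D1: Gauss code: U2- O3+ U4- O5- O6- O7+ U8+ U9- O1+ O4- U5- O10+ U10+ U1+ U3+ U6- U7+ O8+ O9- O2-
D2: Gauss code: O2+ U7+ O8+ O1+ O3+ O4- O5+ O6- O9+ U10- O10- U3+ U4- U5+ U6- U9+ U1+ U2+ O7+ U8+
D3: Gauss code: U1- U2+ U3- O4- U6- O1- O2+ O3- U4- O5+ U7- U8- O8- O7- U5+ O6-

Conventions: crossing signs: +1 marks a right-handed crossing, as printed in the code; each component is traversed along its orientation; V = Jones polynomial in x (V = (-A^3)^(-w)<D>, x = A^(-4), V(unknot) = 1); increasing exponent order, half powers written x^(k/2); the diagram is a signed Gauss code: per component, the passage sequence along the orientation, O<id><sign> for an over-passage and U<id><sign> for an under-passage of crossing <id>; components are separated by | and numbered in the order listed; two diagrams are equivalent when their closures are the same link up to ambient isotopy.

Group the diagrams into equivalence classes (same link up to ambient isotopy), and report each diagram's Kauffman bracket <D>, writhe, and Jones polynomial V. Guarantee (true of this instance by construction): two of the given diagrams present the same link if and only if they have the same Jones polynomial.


equivalence classes: {D1} | {D2} | {D3}
D1 (bracket 1; 10 crossings at w = 0): V = 1
V(D2) = x + x^3 - x^4  (w +4, c 10, <D> = -A^-4 + 1 + A^8)
V(D3) = -x^-4 + x^-3 + x^-1  [8 crossings, <D> = A^-8 + 1 - A^4, w = -4]
key observation: comparing 3 Jones polynomials yields 3 groups
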